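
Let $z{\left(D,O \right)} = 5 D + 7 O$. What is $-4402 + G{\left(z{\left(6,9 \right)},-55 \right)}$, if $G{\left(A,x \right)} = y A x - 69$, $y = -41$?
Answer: $205244$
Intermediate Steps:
$G{\left(A,x \right)} = -69 - 41 A x$ ($G{\left(A,x \right)} = - 41 A x - 69 = -69 - 41 A x$)
$-4402 + G{\left(z{\left(6,9 \right)},-55 \right)} = -4402 - \left(69 + 41 \left(5 \cdot 6 + 7 \cdot 9\right) \left(-55\right)\right) = -4402 - \left(69 + 41 \left(30 + 63\right) \left(-55\right)\right) = -4402 - \left(69 + 3813 \left(-55\right)\right) = -4402 + \left(-69 + 209715\right) = -4402 + 209646 = 205244$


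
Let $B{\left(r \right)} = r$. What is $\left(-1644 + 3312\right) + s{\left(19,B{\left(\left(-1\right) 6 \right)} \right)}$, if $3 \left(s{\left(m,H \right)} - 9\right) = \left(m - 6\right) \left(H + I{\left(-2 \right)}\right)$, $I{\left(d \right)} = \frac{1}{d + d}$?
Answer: $\frac{19799}{12} \approx 1649.9$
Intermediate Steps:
$I{\left(d \right)} = \frac{1}{2 d}$
$s{\left(m,H \right)} = 9 + \frac{\left(-6 + m\right) \left(- \frac{1}{4} + H\right)}{3}$ ($s{\left(m,H \right)} = 9 + \frac{\left(m - 6\right) \left(H + \frac{1}{2 \left(-2\right)}\right)}{3} = 9 + \frac{\left(-6 + m\right) \left(H + \frac{1}{2} \left(- \frac{1}{2}\right)\right)}{3} = 9 + \frac{\left(-6 + m\right) \left(H - \frac{1}{4}\right)}{3} = 9 + \frac{\left(-6 + m\right) \left(- \frac{1}{4} + H\right)}{3}$)
$\left(-1644 + 3312\right) + s{\left(19,B{\left(\left(-1\right) 6 \right)} \right)} = \left(-1644 + 3312\right) + \left(\frac{19}{2} - 2 \left(\left(-1\right) 6\right) - \frac{19}{12} + \frac{1}{3} \left(\left(-1\right) 6\right) 19\right) = 1668 + \left(\frac{19}{2} - -12 - \frac{19}{12} + \frac{1}{3} \left(-6\right) 19\right) = 1668 + \left(\frac{19}{2} + 12 - \frac{19}{12} - 38\right) = 1668 - \frac{217}{12} = \frac{19799}{12}$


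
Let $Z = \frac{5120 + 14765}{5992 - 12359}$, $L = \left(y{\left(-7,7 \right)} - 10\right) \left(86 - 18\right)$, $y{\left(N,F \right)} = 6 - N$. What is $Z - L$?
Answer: $- \frac{1318753}{6367} \approx -207.12$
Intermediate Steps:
$L = 204$ ($L = \left(\left(6 - -7\right) - 10\right) \left(86 - 18\right) = \left(\left(6 + 7\right) - 10\right) 68 = \left(13 - 10\right) 68 = 3 \cdot 68 = 204$)
$Z = - \frac{19885}{6367}$ ($Z = \frac{19885}{-6367} = 19885 \left(- \frac{1}{6367}\right) = - \frac{19885}{6367} \approx -3.1231$)
$Z - L = - \frac{19885}{6367} - 204 = - \frac{1318753}{6367}$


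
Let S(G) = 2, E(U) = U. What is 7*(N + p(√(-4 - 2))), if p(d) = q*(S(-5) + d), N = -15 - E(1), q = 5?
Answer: -42 + 35*I*√6 ≈ -42.0 + 85.732*I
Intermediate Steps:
N = -16 (N = -15 - 1*1 = -15 - 1 = -16)
p(d) = 10 + 5*d (p(d) = 5*(2 + d) = 10 + 5*d)
7*(N + p(√(-4 - 2))) = 7*(-16 + (10 + 5*√(-4 - 2))) = 7*(-16 + (10 + 5*√(-6))) = 7*(-16 + (10 + 5*(I*√6))) = 7*(-16 + (10 + 5*I*√6)) = 7*(-6 + 5*I*√6) = -42 + 35*I*√6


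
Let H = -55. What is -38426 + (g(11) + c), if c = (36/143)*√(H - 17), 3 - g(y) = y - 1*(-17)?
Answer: -38451 + 216*I*√2/143 ≈ -38451.0 + 2.1362*I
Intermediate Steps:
g(y) = -14 - y (g(y) = 3 - (y - 1*(-17)) = 3 - (y + 17) = 3 - (17 + y) = 3 + (-17 - y) = -14 - y)
c = 216*I*√2/143 (c = (36/143)*√(-55 - 17) = (36*(1/143))*√(-72) = 36*(6*I*√2)/143 = 216*I*√2/143 ≈ 2.1362*I)
-38426 + (g(11) + c) = -38426 + ((-14 - 1*11) + 216*I*√2/143) = -38426 + ((-14 - 11) + 216*I*√2/143) = -38426 + (-25 + 216*I*√2/143) = -38451 + 216*I*√2/143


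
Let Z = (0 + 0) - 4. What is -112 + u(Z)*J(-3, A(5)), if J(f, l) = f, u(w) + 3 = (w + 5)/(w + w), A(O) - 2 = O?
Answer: -821/8 ≈ -102.63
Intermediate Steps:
A(O) = 2 + O
Z = -4 (Z = 0 - 4 = -4)
u(w) = -3 + (5 + w)/(2*w) (u(w) = -3 + (w + 5)/(w + w) = -3 + (5 + w)/((2*w)) = -3 + (5 + w)*(1/(2*w)) = -3 + (5 + w)/(2*w))
-112 + u(Z)*J(-3, A(5)) = -112 + ((5/2)*(1 - 1*(-4))/(-4))*(-3) = -112 + ((5/2)*(-¼)*(1 + 4))*(-3) = -112 + ((5/2)*(-¼)*5)*(-3) = -112 - 25/8*(-3) = -112 + 75/8 = -821/8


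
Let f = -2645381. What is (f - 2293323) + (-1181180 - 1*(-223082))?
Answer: -5896802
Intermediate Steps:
(f - 2293323) + (-1181180 - 1*(-223082)) = (-2645381 - 2293323) + (-1181180 - 1*(-223082)) = -4938704 + (-1181180 + 223082) = -4938704 - 958098 = -5896802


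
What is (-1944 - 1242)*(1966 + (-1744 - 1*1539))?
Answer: 4195962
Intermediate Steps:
(-1944 - 1242)*(1966 + (-1744 - 1*1539)) = -3186*(1966 + (-1744 - 1539)) = -3186*(1966 - 3283) = -3186*(-1317) = 4195962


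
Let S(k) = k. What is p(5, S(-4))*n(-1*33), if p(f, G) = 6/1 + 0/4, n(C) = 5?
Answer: 30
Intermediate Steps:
p(f, G) = 6 (p(f, G) = 6*1 + 0*(¼) = 6 + 0 = 6)
p(5, S(-4))*n(-1*33) = 6*5 = 30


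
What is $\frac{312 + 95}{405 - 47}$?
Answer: $\frac{407}{358} \approx 1.1369$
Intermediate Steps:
$\frac{312 + 95}{405 - 47} = \frac{407}{358}$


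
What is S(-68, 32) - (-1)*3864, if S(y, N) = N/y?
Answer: 65680/17 ≈ 3863.5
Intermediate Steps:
S(-68, 32) - (-1)*3864 = 32/(-68) - (-1)*3864 = 32*(-1/68) - 1*(-3864) = -8/17 + 3864 = 65680/17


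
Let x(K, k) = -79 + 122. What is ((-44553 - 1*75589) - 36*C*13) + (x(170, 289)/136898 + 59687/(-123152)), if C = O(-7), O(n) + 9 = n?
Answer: -949635761479887/8429631248 ≈ -1.1265e+5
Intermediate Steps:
x(K, k) = 43
O(n) = -9 + n
C = -16 (C = -9 - 7 = -16)
((-44553 - 1*75589) - 36*C*13) + (x(170, 289)/136898 + 59687/(-123152)) = ((-44553 - 1*75589) - 36*(-16)*13) + (43/136898 + 59687/(-123152)) = ((-44553 - 75589) + 576*13) + (43*(1/136898) + 59687*(-1/123152)) = (-120142 + 7488) + (43/136898 - 59687/123152) = -112654 - 4082867695/8429631248 = -949635761479887/8429631248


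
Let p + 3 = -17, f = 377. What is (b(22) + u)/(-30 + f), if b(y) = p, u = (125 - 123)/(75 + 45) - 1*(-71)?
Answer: 3061/20820 ≈ 0.14702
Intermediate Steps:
p = -20 (p = -3 - 17 = -20)
u = 4261/60 (u = 2/120 + 71 = 2*(1/120) + 71 = 1/60 + 71 = 4261/60 ≈ 71.017)
b(y) = -20
(b(22) + u)/(-30 + f) = (-20 + 4261/60)/(-30 + 377) = (3061/60)/347 = (3061/60)*(1/347) = 3061/20820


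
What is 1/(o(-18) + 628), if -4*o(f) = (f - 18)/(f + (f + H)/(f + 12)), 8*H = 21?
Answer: 247/154972 ≈ 0.0015938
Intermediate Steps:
H = 21/8 (H = (⅛)*21 = 21/8 ≈ 2.6250)
o(f) = -(-18 + f)/(4*(f + (21/8 + f)/(12 + f))) (o(f) = -(f - 18)/(4*(f + (f + 21/8)/(f + 12))) = -(-18 + f)/(4*(f + (21/8 + f)/(12 + f))))
1/(o(-18) + 628) = 1/(2*(216 - 1*(-18)² + 6*(-18))/(21 + 8*(-18)² + 104*(-18)) + 628) = 1/(2*(216 - 1*324 - 108)/(21 + 8*324 - 1872) + 628) = 1/(2*(216 - 324 - 108)/(21 + 2592 - 1872) + 628) = 1/(2*(-216)/741 + 628) = 1/(2*(1/741)*(-216) + 628) = 1/(-144/247 + 628) = 1/(154972/247) = 247/154972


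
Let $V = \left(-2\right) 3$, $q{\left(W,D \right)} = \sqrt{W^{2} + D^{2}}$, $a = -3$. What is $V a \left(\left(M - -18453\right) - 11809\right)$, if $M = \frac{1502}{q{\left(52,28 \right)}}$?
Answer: $119592 + \frac{6759 \sqrt{218}}{218} \approx 1.2005 \cdot 10^{5}$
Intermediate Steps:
$q{\left(W,D \right)} = \sqrt{D^{2} + W^{2}}$
$V = -6$
$M = \frac{751 \sqrt{218}}{436}$ ($M = \frac{1502}{\sqrt{28^{2} + 52^{2}}} = \frac{1502}{\sqrt{784 + 2704}} = \frac{1502}{\sqrt{3488}} = \frac{1502}{4 \sqrt{218}} = 1502 \frac{\sqrt{218}}{872} = \frac{751 \sqrt{218}}{436} \approx 25.432$)
$V a \left(\left(M - -18453\right) - 11809\right) = \left(-6\right) \left(-3\right) \left(\left(\frac{751 \sqrt{218}}{436} - -18453\right) - 11809\right) = 18 \left(\left(\frac{751 \sqrt{218}}{436} + 18453\right) - 11809\right) = 18 \left(\left(18453 + \frac{751 \sqrt{218}}{436}\right) - 11809\right) = 18 \left(6644 + \frac{751 \sqrt{218}}{436}\right) = 119592 + \frac{6759 \sqrt{218}}{218}$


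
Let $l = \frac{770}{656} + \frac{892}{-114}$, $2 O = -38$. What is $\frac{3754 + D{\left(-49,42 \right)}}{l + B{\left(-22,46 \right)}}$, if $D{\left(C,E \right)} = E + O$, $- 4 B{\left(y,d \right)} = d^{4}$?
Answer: $- \frac{70614792}{20927753687} \approx -0.0033742$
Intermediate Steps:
$B{\left(y,d \right)} = - \frac{d^{4}}{4}$
$O = -19$ ($O = \frac{1}{2} \left(-38\right) = -19$)
$l = - \frac{124343}{18696}$ ($l = 770 \cdot \frac{1}{656} + 892 \left(- \frac{1}{114}\right) = \frac{385}{328} - \frac{446}{57} = - \frac{124343}{18696} \approx -6.6508$)
$D{\left(C,E \right)} = -19 + E$ ($D{\left(C,E \right)} = E - 19 = -19 + E$)
$\frac{3754 + D{\left(-49,42 \right)}}{l + B{\left(-22,46 \right)}} = \frac{3754 + \left(-19 + 42\right)}{- \frac{124343}{18696} - \frac{46^{4}}{4}} = \frac{3754 + 23}{- \frac{124343}{18696} - 1119364} = \frac{3777}{- \frac{124343}{18696} - 1119364} = \frac{3777}{- \frac{20927753687}{18696}} = 3777 \left(- \frac{18696}{20927753687}\right) = - \frac{70614792}{20927753687}$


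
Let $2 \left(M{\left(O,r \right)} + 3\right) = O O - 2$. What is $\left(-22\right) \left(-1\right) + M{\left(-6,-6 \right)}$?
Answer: $36$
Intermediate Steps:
$M{\left(O,r \right)} = -4 + \frac{O^{2}}{2}$ ($M{\left(O,r \right)} = -3 + \frac{O O - 2}{2} = -3 + \frac{O^{2} - 2}{2} = -3 + \frac{-2 + O^{2}}{2} = -3 + \left(-1 + \frac{O^{2}}{2}\right) = -4 + \frac{O^{2}}{2}$)
$\left(-22\right) \left(-1\right) + M{\left(-6,-6 \right)} = \left(-22\right) \left(-1\right) - \left(4 - \frac{\left(-6\right)^{2}}{2}\right) = 22 + \left(-4 + \frac{1}{2} \cdot 36\right) = 22 + \left(-4 + 18\right) = 22 + 14 = 36$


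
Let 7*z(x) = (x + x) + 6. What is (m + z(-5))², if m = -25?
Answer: 32041/49 ≈ 653.90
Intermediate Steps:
z(x) = 6/7 + 2*x/7 (z(x) = ((x + x) + 6)/7 = (2*x + 6)/7 = (6 + 2*x)/7 = 6/7 + 2*x/7)
(m + z(-5))² = (-25 + (6/7 + (2/7)*(-5)))² = (-25 + (6/7 - 10/7))² = (-25 - 4/7)² = (-179/7)² = 32041/49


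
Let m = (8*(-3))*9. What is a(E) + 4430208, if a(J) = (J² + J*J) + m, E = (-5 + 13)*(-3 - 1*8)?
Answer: 4445480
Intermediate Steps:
m = -216 (m = -24*9 = -216)
E = -88 (E = 8*(-3 - 8) = 8*(-11) = -88)
a(J) = -216 + 2*J² (a(J) = (J² + J*J) - 216 = (J² + J²) - 216 = 2*J² - 216 = -216 + 2*J²)
a(E) + 4430208 = (-216 + 2*(-88)²) + 4430208 = (-216 + 2*7744) + 4430208 = (-216 + 15488) + 4430208 = 15272 + 4430208 = 4445480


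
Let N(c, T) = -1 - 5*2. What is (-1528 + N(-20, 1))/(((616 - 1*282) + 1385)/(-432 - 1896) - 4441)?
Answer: 1194264/3446789 ≈ 0.34649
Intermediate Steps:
N(c, T) = -11 (N(c, T) = -1 - 10 = -11)
(-1528 + N(-20, 1))/(((616 - 1*282) + 1385)/(-432 - 1896) - 4441) = (-1528 - 11)/(((616 - 1*282) + 1385)/(-432 - 1896) - 4441) = -1539/(((616 - 282) + 1385)/(-2328) - 4441) = -1539/((334 + 1385)*(-1/2328) - 4441) = -1539/(1719*(-1/2328) - 4441) = -1539/(-573/776 - 4441) = -1539/(-3446789/776) = -1539*(-776/3446789) = 1194264/3446789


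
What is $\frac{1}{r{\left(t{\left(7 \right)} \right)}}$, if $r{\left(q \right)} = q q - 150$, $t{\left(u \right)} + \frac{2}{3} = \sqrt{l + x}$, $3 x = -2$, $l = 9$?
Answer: $- \frac{11439}{1614241} + \frac{180 \sqrt{3}}{1614241} \approx -0.0068932$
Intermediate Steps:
$x = - \frac{2}{3}$ ($x = \frac{1}{3} \left(-2\right) = - \frac{2}{3} \approx -0.66667$)
$t{\left(u \right)} = - \frac{2}{3} + \frac{5 \sqrt{3}}{3}$ ($t{\left(u \right)} = - \frac{2}{3} + \sqrt{9 - \frac{2}{3}} = - \frac{2}{3} + \sqrt{\frac{25}{3}} = - \frac{2}{3} + \frac{5 \sqrt{3}}{3}$)
$r{\left(q \right)} = -150 + q^{2}$ ($r{\left(q \right)} = q^{2} - 150 = -150 + q^{2}$)
$\frac{1}{r{\left(t{\left(7 \right)} \right)}} = \frac{1}{-150 + \left(- \frac{2}{3} + \frac{5 \sqrt{3}}{3}\right)^{2}}$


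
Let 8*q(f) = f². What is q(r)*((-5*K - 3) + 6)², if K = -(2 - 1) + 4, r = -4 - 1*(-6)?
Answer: 72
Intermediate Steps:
r = 2 (r = -4 + 6 = 2)
K = 3 (K = -1*1 + 4 = -1 + 4 = 3)
q(f) = f²/8
q(r)*((-5*K - 3) + 6)² = ((⅛)*2²)*((-5*3 - 3) + 6)² = ((⅛)*4)*((-15 - 3) + 6)² = (-18 + 6)²/2 = (½)*(-12)² = (½)*144 = 72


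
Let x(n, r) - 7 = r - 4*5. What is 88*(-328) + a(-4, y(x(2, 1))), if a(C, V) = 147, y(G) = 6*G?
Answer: -28717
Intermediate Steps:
x(n, r) = -13 + r (x(n, r) = 7 + (r - 4*5) = 7 + (r - 20) = 7 + (-20 + r) = -13 + r)
88*(-328) + a(-4, y(x(2, 1))) = 88*(-328) + 147 = -28864 + 147 = -28717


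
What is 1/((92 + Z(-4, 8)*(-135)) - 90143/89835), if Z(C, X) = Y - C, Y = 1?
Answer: -89835/52463948 ≈ -0.0017123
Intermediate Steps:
Z(C, X) = 1 - C
1/((92 + Z(-4, 8)*(-135)) - 90143/89835) = 1/((92 + (1 - 1*(-4))*(-135)) - 90143/89835) = 1/((92 + (1 + 4)*(-135)) - 90143*1/89835) = 1/((92 + 5*(-135)) - 90143/89835) = 1/((92 - 675) - 90143/89835) = 1/(-583 - 90143/89835) = 1/(-52463948/89835) = -89835/52463948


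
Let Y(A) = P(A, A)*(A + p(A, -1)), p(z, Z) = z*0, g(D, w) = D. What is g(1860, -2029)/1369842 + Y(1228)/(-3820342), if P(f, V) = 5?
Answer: -108749480/436105410497 ≈ -0.00024937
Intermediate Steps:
p(z, Z) = 0
Y(A) = 5*A (Y(A) = 5*(A + 0) = 5*A)
g(1860, -2029)/1369842 + Y(1228)/(-3820342) = 1860/1369842 + (5*1228)/(-3820342) = 1860*(1/1369842) + 6140*(-1/3820342) = 310/228307 - 3070/1910171 = -108749480/436105410497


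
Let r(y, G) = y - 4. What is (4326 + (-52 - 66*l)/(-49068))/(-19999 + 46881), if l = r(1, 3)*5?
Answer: 106133615/659522988 ≈ 0.16092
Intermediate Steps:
r(y, G) = -4 + y
l = -15 (l = (-4 + 1)*5 = -3*5 = -15)
(4326 + (-52 - 66*l)/(-49068))/(-19999 + 46881) = (4326 + (-52 - 66*(-15))/(-49068))/(-19999 + 46881) = (4326 + (-52 + 990)*(-1/49068))/26882 = (4326 + 938*(-1/49068))*(1/26882) = (4326 - 469/24534)*(1/26882) = (106133615/24534)*(1/26882) = 106133615/659522988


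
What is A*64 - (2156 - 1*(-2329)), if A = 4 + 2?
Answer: -4101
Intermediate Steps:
A = 6
A*64 - (2156 - 1*(-2329)) = 6*64 - (2156 - 1*(-2329)) = 384 - (2156 + 2329) = 384 - 1*4485 = 384 - 4485 = -4101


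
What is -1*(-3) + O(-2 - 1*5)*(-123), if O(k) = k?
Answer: 864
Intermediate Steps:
-1*(-3) + O(-2 - 1*5)*(-123) = -1*(-3) + (-2 - 1*5)*(-123) = 3 + (-2 - 5)*(-123) = 3 - 7*(-123) = 3 + 861 = 864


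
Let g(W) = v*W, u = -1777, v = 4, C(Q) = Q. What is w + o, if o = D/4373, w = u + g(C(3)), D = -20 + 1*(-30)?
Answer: -7718395/4373 ≈ -1765.0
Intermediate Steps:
D = -50 (D = -20 - 30 = -50)
g(W) = 4*W
w = -1765 (w = -1777 + 4*3 = -1777 + 12 = -1765)
o = -50/4373 ≈ -0.011434
w + o = -1765 - 50/4373 = -7718395/4373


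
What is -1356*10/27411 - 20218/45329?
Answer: -389618946/414171073 ≈ -0.94072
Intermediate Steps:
-1356*10/27411 - 20218/45329 = -13560*1/27411 - 20218*1/45329 = -4520/9137 - 20218/45329 = -389618946/414171073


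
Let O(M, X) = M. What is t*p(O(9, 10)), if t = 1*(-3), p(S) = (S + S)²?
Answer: -972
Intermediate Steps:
p(S) = 4*S² (p(S) = (2*S)² = 4*S²)
t = -3
t*p(O(9, 10)) = -12*9² = -12*81 = -3*324 = -972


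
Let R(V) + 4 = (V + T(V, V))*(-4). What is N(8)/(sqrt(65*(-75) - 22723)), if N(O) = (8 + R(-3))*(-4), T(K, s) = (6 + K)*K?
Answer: 104*I*sqrt(27598)/13799 ≈ 1.2521*I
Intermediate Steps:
T(K, s) = K*(6 + K)
R(V) = -4 - 4*V - 4*V*(6 + V) (R(V) = -4 + (V + V*(6 + V))*(-4) = -4 + (-4*V - 4*V*(6 + V)) = -4 - 4*V - 4*V*(6 + V))
N(O) = -208 (N(O) = (8 + (-4 - 4*(-3) - 4*(-3)*(6 - 3)))*(-4) = (8 + (-4 + 12 - 4*(-3)*3))*(-4) = (8 + (-4 + 12 + 36))*(-4) = (8 + 44)*(-4) = 52*(-4) = -208)
N(8)/(sqrt(65*(-75) - 22723)) = -208/sqrt(65*(-75) - 22723) = -208/sqrt(-4875 - 22723) = -208*(-I*sqrt(27598)/27598) = -(-104)*I*sqrt(27598)/13799 = 104*I*sqrt(27598)/13799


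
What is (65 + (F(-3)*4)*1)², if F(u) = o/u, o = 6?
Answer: 3249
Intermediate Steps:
F(u) = 6/u
(65 + (F(-3)*4)*1)² = (65 + ((6/(-3))*4)*1)² = (65 + ((6*(-⅓))*4)*1)² = (65 - 2*4*1)² = (65 - 8*1)² = (65 - 8)² = 57² = 3249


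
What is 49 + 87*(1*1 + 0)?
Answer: 136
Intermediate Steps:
49 + 87*(1*1 + 0) = 49 + 87*(1 + 0) = 49 + 87*1 = 49 + 87 = 136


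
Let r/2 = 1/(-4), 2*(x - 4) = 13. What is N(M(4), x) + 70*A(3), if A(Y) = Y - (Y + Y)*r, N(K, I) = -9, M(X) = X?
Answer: 411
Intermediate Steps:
x = 21/2 (x = 4 + (½)*13 = 4 + 13/2 = 21/2 ≈ 10.500)
r = -½ (r = 2/(-4) = 2*(-¼) = -½ ≈ -0.50000)
A(Y) = 2*Y (A(Y) = Y - (Y + Y)*(-1)/2 = Y - 2*Y*(-1)/2 = Y - (-1)*Y = Y + Y = 2*Y)
N(M(4), x) + 70*A(3) = -9 + 70*(2*3) = -9 + 70*6 = -9 + 420 = 411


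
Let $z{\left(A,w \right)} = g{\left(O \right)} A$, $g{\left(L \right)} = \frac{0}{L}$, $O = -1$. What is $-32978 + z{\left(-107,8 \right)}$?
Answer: $-32978$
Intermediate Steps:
$g{\left(L \right)} = 0$
$z{\left(A,w \right)} = 0$ ($z{\left(A,w \right)} = 0 A = 0$)
$-32978 + z{\left(-107,8 \right)} = -32978 + 0 = -32978$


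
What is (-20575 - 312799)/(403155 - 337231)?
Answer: -166687/32962 ≈ -5.0569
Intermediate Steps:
(-20575 - 312799)/(403155 - 337231) = -333374/65924 = -333374*1/65924 = -166687/32962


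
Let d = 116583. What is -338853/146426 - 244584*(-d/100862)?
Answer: 2087603027428893/7384409606 ≈ 2.8270e+5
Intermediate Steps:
-338853/146426 - 244584*(-d/100862) = -338853/146426 - 244584/((-100862/116583)) = -338853*1/146426 - 244584/((-100862*1/116583)) = -338853/146426 - 244584/(-100862/116583) = -338853/146426 - 244584*(-116583/100862) = -338853/146426 + 14257168236/50431 = 2087603027428893/7384409606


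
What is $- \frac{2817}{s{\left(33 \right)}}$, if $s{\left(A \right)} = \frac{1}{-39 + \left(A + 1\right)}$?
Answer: $14085$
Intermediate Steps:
$s{\left(A \right)} = \frac{1}{-38 + A}$ ($s{\left(A \right)} = \frac{1}{-39 + \left(1 + A\right)} = \frac{1}{-38 + A}$)
$- \frac{2817}{s{\left(33 \right)}} = - \frac{2817}{\frac{1}{-38 + 33}} = - \frac{2817}{\frac{1}{-5}} = - \frac{2817}{- \frac{1}{5}} = \left(-2817\right) \left(-5\right) = 14085$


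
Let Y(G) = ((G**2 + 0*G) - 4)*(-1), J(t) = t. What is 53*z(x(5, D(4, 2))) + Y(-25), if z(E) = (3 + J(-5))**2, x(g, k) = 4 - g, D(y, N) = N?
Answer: -409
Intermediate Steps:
Y(G) = 4 - G**2 (Y(G) = ((G**2 + 0) - 4)*(-1) = (G**2 - 4)*(-1) = (-4 + G**2)*(-1) = 4 - G**2)
z(E) = 4 (z(E) = (3 - 5)**2 = (-2)**2 = 4)
53*z(x(5, D(4, 2))) + Y(-25) = 53*4 + (4 - 1*(-25)**2) = 212 + (4 - 1*625) = 212 + (4 - 625) = 212 - 621 = -409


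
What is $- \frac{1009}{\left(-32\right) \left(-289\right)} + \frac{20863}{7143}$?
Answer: $\frac{185733737}{66058464} \approx 2.8117$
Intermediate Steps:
$- \frac{1009}{\left(-32\right) \left(-289\right)} + \frac{20863}{7143} = - \frac{1009}{9248} + 20863 \cdot \frac{1}{7143} = \left(-1009\right) \frac{1}{9248} + \frac{20863}{7143} = - \frac{1009}{9248} + \frac{20863}{7143} = \frac{185733737}{66058464}$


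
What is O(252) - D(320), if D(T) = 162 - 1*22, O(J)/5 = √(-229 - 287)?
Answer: -140 + 10*I*√129 ≈ -140.0 + 113.58*I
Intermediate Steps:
O(J) = 10*I*√129 (O(J) = 5*√(-229 - 287) = 5*√(-516) = 5*(2*I*√129) = 10*I*√129)
D(T) = 140 (D(T) = 162 - 22 = 140)
O(252) - D(320) = 10*I*√129 - 1*140 = 10*I*√129 - 140 = -140 + 10*I*√129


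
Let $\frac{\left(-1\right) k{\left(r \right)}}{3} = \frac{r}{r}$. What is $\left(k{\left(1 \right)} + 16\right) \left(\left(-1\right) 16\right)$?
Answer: $-208$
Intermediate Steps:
$k{\left(r \right)} = -3$ ($k{\left(r \right)} = - 3 \frac{r}{r} = \left(-3\right) 1 = -3$)
$\left(k{\left(1 \right)} + 16\right) \left(\left(-1\right) 16\right) = \left(-3 + 16\right) \left(\left(-1\right) 16\right) = 13 \left(-16\right) = -208$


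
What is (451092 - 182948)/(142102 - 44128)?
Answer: 134072/48987 ≈ 2.7369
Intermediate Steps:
(451092 - 182948)/(142102 - 44128) = 268144/97974 = 268144*(1/97974) = 134072/48987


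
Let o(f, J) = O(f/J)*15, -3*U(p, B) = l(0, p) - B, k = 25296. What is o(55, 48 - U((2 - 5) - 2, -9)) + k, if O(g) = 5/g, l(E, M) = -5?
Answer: 278996/11 ≈ 25363.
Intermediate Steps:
U(p, B) = 5/3 + B/3 (U(p, B) = -(-5 - B)/3 = 5/3 + B/3)
o(f, J) = 75*J/f (o(f, J) = (5/((f/J)))*15 = (5*(J/f))*15 = (5*J/f)*15 = 75*J/f)
o(55, 48 - U((2 - 5) - 2, -9)) + k = 75*(48 - (5/3 + (⅓)*(-9)))/55 + 25296 = 75*(48 - (5/3 - 3))*(1/55) + 25296 = 75*(48 - 1*(-4/3))*(1/55) + 25296 = 75*(48 + 4/3)*(1/55) + 25296 = 75*(148/3)*(1/55) + 25296 = 740/11 + 25296 = 278996/11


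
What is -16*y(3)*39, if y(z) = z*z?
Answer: -5616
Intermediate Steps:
y(z) = z**2
-16*y(3)*39 = -16*3**2*39 = -16*9*39 = -144*39 = -5616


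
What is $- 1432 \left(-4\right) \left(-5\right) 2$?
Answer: $-57280$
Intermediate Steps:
$- 1432 \left(-4\right) \left(-5\right) 2 = - 1432 \cdot 20 \cdot 2 = \left(-1432\right) 40 = -57280$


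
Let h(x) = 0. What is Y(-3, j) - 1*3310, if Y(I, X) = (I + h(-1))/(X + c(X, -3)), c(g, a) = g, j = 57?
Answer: -125781/38 ≈ -3310.0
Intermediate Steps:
Y(I, X) = I/(2*X) (Y(I, X) = (I + 0)/(X + X) = I/((2*X)) = I*(1/(2*X)) = I/(2*X))
Y(-3, j) - 1*3310 = (½)*(-3)/57 - 1*3310 = (½)*(-3)*(1/57) - 3310 = -1/38 - 3310 = -125781/38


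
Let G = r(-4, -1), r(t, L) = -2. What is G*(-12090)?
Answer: 24180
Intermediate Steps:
G = -2
G*(-12090) = -2*(-12090) = 24180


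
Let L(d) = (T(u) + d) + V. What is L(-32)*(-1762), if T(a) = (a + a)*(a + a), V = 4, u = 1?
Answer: 42288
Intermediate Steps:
T(a) = 4*a² (T(a) = (2*a)*(2*a) = 4*a²)
L(d) = 8 + d (L(d) = (4*1² + d) + 4 = (4*1 + d) + 4 = (4 + d) + 4 = 8 + d)
L(-32)*(-1762) = (8 - 32)*(-1762) = -24*(-1762) = 42288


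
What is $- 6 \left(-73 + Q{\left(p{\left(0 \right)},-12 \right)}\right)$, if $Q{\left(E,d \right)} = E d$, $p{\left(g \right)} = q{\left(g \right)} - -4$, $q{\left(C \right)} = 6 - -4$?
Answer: $1446$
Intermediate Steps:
$q{\left(C \right)} = 10$ ($q{\left(C \right)} = 6 + 4 = 10$)
$p{\left(g \right)} = 14$ ($p{\left(g \right)} = 10 - -4 = 10 + 4 = 14$)
$- 6 \left(-73 + Q{\left(p{\left(0 \right)},-12 \right)}\right) = - 6 \left(-73 + 14 \left(-12\right)\right) = - 6 \left(-73 - 168\right) = \left(-6\right) \left(-241\right) = 1446$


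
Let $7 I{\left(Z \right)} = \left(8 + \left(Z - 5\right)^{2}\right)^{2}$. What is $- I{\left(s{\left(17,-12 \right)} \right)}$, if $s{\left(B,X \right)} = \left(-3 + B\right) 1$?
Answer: $- \frac{7921}{7} \approx -1131.6$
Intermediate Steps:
$s{\left(B,X \right)} = -3 + B$
$I{\left(Z \right)} = \frac{\left(8 + \left(-5 + Z\right)^{2}\right)^{2}}{7}$ ($I{\left(Z \right)} = \frac{\left(8 + \left(Z - 5\right)^{2}\right)^{2}}{7} = \frac{\left(8 + \left(-5 + Z\right)^{2}\right)^{2}}{7}$)
$- I{\left(s{\left(17,-12 \right)} \right)} = - \frac{\left(8 + \left(-5 + \left(-3 + 17\right)\right)^{2}\right)^{2}}{7} = - \frac{\left(8 + \left(-5 + 14\right)^{2}\right)^{2}}{7} = - \frac{\left(8 + 9^{2}\right)^{2}}{7} = - \frac{\left(8 + 81\right)^{2}}{7} = - \frac{89^{2}}{7} = - \frac{7921}{7}$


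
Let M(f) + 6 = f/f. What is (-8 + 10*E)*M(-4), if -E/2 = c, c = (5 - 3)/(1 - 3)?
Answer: -60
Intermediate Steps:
c = -1 (c = 2/(-2) = 2*(-½) = -1)
M(f) = -5 (M(f) = -6 + f/f = -6 + 1 = -5)
E = 2 (E = -2*(-1) = 2)
(-8 + 10*E)*M(-4) = (-8 + 10*2)*(-5) = (-8 + 20)*(-5) = 12*(-5) = -60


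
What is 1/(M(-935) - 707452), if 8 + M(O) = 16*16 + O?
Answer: -1/708139 ≈ -1.4122e-6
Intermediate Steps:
M(O) = 248 + O (M(O) = -8 + (16*16 + O) = -8 + (256 + O) = 248 + O)
1/(M(-935) - 707452) = 1/((248 - 935) - 707452) = 1/(-687 - 707452) = 1/(-708139) = -1/708139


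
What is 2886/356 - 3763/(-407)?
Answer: 1257115/72446 ≈ 17.352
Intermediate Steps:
2886/356 - 3763/(-407) = 2886*(1/356) - 3763*(-1/407) = 1443/178 + 3763/407 = 1257115/72446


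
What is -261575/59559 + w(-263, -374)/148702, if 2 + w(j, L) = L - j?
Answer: -38903455817/8856542418 ≈ -4.3926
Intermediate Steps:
w(j, L) = -2 + L - j (w(j, L) = -2 + (L - j) = -2 + L - j)
-261575/59559 + w(-263, -374)/148702 = -261575/59559 + (-2 - 374 - 1*(-263))/148702 = -261575*1/59559 + (-2 - 374 + 263)*(1/148702) = -261575/59559 - 113*1/148702 = -261575/59559 - 113/148702 = -38903455817/8856542418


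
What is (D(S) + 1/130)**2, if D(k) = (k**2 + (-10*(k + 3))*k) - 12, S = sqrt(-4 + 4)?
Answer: 2430481/16900 ≈ 143.82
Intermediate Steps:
S = 0 (S = sqrt(0) = 0)
D(k) = -12 + k**2 + k*(-30 - 10*k) (D(k) = (k**2 + (-10*(3 + k))*k) - 12 = (k**2 + (-30 - 10*k)*k) - 12 = (k**2 + k*(-30 - 10*k)) - 12 = -12 + k**2 + k*(-30 - 10*k))
(D(S) + 1/130)**2 = ((-12 - 30*0 - 9*0**2) + 1/130)**2 = ((-12 + 0 - 9*0) + 1/130)**2 = ((-12 + 0 + 0) + 1/130)**2 = (-12 + 1/130)**2 = (-1559/130)**2 = 2430481/16900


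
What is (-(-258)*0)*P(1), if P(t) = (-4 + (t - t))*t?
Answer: 0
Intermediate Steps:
P(t) = -4*t (P(t) = (-4 + 0)*t = -4*t)
(-(-258)*0)*P(1) = (-(-258)*0)*(-4*1) = -43*0*(-4) = 0*(-4) = 0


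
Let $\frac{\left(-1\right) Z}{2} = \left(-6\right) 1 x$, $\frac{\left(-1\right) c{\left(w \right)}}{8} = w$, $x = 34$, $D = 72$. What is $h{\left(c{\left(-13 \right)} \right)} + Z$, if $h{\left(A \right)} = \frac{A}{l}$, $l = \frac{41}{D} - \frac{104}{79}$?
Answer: $\frac{1142040}{4249} \approx 268.78$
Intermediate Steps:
$c{\left(w \right)} = - 8 w$
$l = - \frac{4249}{5688}$ ($l = \frac{41}{72} - \frac{104}{79} = - \frac{4249}{5688} \approx -0.74701$)
$Z = 408$ ($Z = - 2 \left(-6\right) 1 \cdot 34 = - 2 \left(\left(-6\right) 34\right) = \left(-2\right) \left(-204\right) = 408$)
$h{\left(A \right)} = - \frac{5688 A}{4249}$ ($h{\left(A \right)} = \frac{A}{- \frac{4249}{5688}} = A \left(- \frac{5688}{4249}\right) = - \frac{5688 A}{4249}$)
$h{\left(c{\left(-13 \right)} \right)} + Z = - \frac{5688 \left(\left(-8\right) \left(-13\right)\right)}{4249} + 408 = \left(- \frac{5688}{4249}\right) 104 + 408 = - \frac{591552}{4249} + 408 = \frac{1142040}{4249}$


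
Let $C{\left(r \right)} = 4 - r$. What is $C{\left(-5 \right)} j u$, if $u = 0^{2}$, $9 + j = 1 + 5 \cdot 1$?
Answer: $0$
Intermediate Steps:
$j = -3$ ($j = -9 + \left(1 + 5 \cdot 1\right) = -9 + \left(1 + 5\right) = -9 + 6 = -3$)
$u = 0$
$C{\left(-5 \right)} j u = \left(4 - -5\right) \left(-3\right) 0 = \left(4 + 5\right) \left(-3\right) 0 = 9 \left(-3\right) 0 = \left(-27\right) 0 = 0$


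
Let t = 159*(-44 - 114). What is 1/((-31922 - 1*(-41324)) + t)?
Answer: -1/15720 ≈ -6.3613e-5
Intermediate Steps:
t = -25122 (t = 159*(-158) = -25122)
1/((-31922 - 1*(-41324)) + t) = 1/((-31922 - 1*(-41324)) - 25122) = 1/((-31922 + 41324) - 25122) = 1/(9402 - 25122) = 1/(-15720) = -1/15720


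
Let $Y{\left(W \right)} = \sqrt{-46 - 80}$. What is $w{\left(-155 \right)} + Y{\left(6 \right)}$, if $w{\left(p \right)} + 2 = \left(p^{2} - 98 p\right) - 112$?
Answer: $39101 + 3 i \sqrt{14} \approx 39101.0 + 11.225 i$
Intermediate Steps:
$w{\left(p \right)} = -114 + p^{2} - 98 p$ ($w{\left(p \right)} = -2 - \left(112 - p^{2} + 98 p\right) = -114 + p^{2} - 98 p$)
$Y{\left(W \right)} = 3 i \sqrt{14}$ ($Y{\left(W \right)} = \sqrt{-126} = 3 i \sqrt{14}$)
$w{\left(-155 \right)} + Y{\left(6 \right)} = \left(-114 + \left(-155\right)^{2} - -15190\right) + 3 i \sqrt{14} = \left(-114 + 24025 + 15190\right) + 3 i \sqrt{14} = 39101 + 3 i \sqrt{14}$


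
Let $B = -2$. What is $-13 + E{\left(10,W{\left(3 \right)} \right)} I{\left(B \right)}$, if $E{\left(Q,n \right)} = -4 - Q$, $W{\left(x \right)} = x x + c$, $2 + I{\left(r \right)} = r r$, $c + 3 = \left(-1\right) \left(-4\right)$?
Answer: $-41$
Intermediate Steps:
$c = 1$ ($c = -3 - -4 = -3 + 4 = 1$)
$I{\left(r \right)} = -2 + r^{2}$ ($I{\left(r \right)} = -2 + r r = -2 + r^{2}$)
$W{\left(x \right)} = 1 + x^{2}$ ($W{\left(x \right)} = x x + 1 = x^{2} + 1 = 1 + x^{2}$)
$-13 + E{\left(10,W{\left(3 \right)} \right)} I{\left(B \right)} = -13 + \left(-4 - 10\right) \left(-2 + \left(-2\right)^{2}\right) = -13 + \left(-4 - 10\right) \left(-2 + 4\right) = -13 - 28 = -41$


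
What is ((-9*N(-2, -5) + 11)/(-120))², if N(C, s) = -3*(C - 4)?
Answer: 22801/14400 ≈ 1.5834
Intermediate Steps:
N(C, s) = 12 - 3*C (N(C, s) = -3*(-4 + C) = 12 - 3*C)
((-9*N(-2, -5) + 11)/(-120))² = ((-9*(12 - 3*(-2)) + 11)/(-120))² = ((-9*(12 + 6) + 11)*(-1/120))² = ((-9*18 + 11)*(-1/120))² = ((-162 + 11)*(-1/120))² = (-151*(-1/120))² = (151/120)² = 22801/14400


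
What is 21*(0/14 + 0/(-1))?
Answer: 0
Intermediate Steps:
21*(0/14 + 0/(-1)) = 21*(0*(1/14) + 0*(-1)) = 21*(0 + 0) = 21*0 = 0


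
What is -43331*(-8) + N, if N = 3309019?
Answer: 3655667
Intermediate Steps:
-43331*(-8) + N = -43331*(-8) + 3309019 = 346648 + 3309019 = 3655667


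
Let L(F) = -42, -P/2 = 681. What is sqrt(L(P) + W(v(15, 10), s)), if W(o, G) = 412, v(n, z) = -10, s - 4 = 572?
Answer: sqrt(370) ≈ 19.235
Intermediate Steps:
s = 576 (s = 4 + 572 = 576)
P = -1362 (P = -2*681 = -1362)
sqrt(L(P) + W(v(15, 10), s)) = sqrt(-42 + 412) = sqrt(370)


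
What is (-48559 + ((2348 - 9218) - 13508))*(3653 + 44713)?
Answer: -3334206942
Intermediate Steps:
(-48559 + ((2348 - 9218) - 13508))*(3653 + 44713) = (-48559 + (-6870 - 13508))*48366 = (-48559 - 20378)*48366 = -68937*48366 = -3334206942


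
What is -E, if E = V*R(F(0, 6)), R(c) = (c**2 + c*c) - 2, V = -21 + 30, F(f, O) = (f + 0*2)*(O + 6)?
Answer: 18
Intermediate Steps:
F(f, O) = f*(6 + O) (F(f, O) = (f + 0)*(6 + O) = f*(6 + O))
V = 9
R(c) = -2 + 2*c**2 (R(c) = (c**2 + c**2) - 2 = 2*c**2 - 2 = -2 + 2*c**2)
E = -18 (E = 9*(-2 + 2*(0*(6 + 6))**2) = 9*(-2 + 2*(0*12)**2) = 9*(-2 + 2*0**2) = 9*(-2 + 2*0) = 9*(-2 + 0) = 9*(-2) = -18)
-E = -1*(-18) = 18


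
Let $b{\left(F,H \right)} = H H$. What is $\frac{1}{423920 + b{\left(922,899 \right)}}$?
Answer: $\frac{1}{1232121} \approx 8.1161 \cdot 10^{-7}$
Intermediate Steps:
$b{\left(F,H \right)} = H^{2}$
$\frac{1}{423920 + b{\left(922,899 \right)}} = \frac{1}{423920 + 899^{2}} = \frac{1}{423920 + 808201} = \frac{1}{1232121}$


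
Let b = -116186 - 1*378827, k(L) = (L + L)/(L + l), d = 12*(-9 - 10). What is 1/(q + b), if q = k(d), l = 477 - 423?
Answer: -29/14355301 ≈ -2.0202e-6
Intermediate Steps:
d = -228 (d = 12*(-19) = -228)
l = 54
k(L) = 2*L/(54 + L) (k(L) = (L + L)/(L + 54) = (2*L)/(54 + L) = 2*L/(54 + L))
q = 76/29 (q = 2*(-228)/(54 - 228) = 2*(-228)/(-174) = 2*(-228)*(-1/174) = 76/29 ≈ 2.6207)
b = -495013 (b = -116186 - 378827 = -495013)
1/(q + b) = 1/(76/29 - 495013) = 1/(-14355301/29) = -29/14355301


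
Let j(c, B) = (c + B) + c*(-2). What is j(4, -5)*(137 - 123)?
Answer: -126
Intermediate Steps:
j(c, B) = B - c (j(c, B) = (B + c) - 2*c = B - c)
j(4, -5)*(137 - 123) = (-5 - 1*4)*(137 - 123) = (-5 - 4)*14 = -9*14 = -126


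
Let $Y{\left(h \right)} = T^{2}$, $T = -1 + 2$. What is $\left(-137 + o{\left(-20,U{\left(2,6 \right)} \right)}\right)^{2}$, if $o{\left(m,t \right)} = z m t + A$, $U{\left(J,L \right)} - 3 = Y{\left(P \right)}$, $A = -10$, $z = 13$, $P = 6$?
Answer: $1408969$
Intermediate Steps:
$T = 1$
$Y{\left(h \right)} = 1$ ($Y{\left(h \right)} = 1^{2} = 1$)
$U{\left(J,L \right)} = 4$ ($U{\left(J,L \right)} = 3 + 1 = 4$)
$o{\left(m,t \right)} = -10 + 13 m t$ ($o{\left(m,t \right)} = 13 m t - 10 = -10 + 13 m t$)
$\left(-137 + o{\left(-20,U{\left(2,6 \right)} \right)}\right)^{2} = \left(-137 + \left(-10 + 13 \left(-20\right) 4\right)\right)^{2} = \left(-137 - 1050\right)^{2} = \left(-1187\right)^{2} = 1408969$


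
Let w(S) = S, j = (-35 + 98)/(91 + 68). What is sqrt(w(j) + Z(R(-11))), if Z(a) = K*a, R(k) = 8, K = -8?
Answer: I*sqrt(178663)/53 ≈ 7.9752*I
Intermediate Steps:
Z(a) = -8*a
j = 21/53 (j = 63/159 = 63*(1/159) = 21/53 ≈ 0.39623)
sqrt(w(j) + Z(R(-11))) = sqrt(21/53 - 8*8) = sqrt(21/53 - 64) = sqrt(-3371/53) = I*sqrt(178663)/53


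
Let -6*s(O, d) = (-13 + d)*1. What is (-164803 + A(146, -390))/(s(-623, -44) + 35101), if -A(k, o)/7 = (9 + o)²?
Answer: -2361860/70221 ≈ -33.635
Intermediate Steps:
A(k, o) = -7*(9 + o)²
s(O, d) = 13/6 - d/6 (s(O, d) = -(-13 + d)/6 = 13/6 - d/6)
(-164803 + A(146, -390))/(s(-623, -44) + 35101) = (-164803 - 7*(9 - 390)²)/((13/6 - ⅙*(-44)) + 35101) = (-164803 - 7*(-381)²)/((13/6 + 22/3) + 35101) = (-164803 - 7*145161)/(19/2 + 35101) = (-164803 - 1016127)/(70221/2) = -1180930*2/70221 = -2361860/70221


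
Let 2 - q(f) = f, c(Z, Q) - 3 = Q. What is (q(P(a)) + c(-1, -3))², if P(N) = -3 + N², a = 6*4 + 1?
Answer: 384400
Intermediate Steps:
a = 25 (a = 24 + 1 = 25)
c(Z, Q) = 3 + Q
q(f) = 2 - f
(q(P(a)) + c(-1, -3))² = ((2 - (-3 + 25²)) + (3 - 3))² = ((2 - (-3 + 625)) + 0)² = ((2 - 1*622) + 0)² = ((2 - 622) + 0)² = (-620 + 0)² = (-620)² = 384400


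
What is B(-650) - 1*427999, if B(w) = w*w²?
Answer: -275052999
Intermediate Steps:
B(w) = w³
B(-650) - 1*427999 = (-650)³ - 1*427999 = -274625000 - 427999 = -275052999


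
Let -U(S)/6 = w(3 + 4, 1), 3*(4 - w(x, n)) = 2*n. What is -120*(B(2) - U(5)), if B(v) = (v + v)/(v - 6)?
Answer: -2280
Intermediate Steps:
B(v) = 2*v/(-6 + v) (B(v) = (2*v)/(-6 + v) = 2*v/(-6 + v))
w(x, n) = 4 - 2*n/3
U(S) = -20 (U(S) = -6*(4 - 2/3*1) = -6*(4 - 2/3) = -6*10/3 = -20)
-120*(B(2) - U(5)) = -120*(2*2/(-6 + 2) - 1*(-20)) = -120*(2*2/(-4) + 20) = -120*(2*2*(-1/4) + 20) = -120*(-1 + 20) = -120*19 = -2280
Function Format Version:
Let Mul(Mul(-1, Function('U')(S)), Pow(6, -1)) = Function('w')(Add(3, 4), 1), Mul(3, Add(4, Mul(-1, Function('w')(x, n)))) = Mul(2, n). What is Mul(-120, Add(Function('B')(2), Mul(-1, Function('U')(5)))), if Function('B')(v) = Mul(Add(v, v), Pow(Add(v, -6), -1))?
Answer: -2280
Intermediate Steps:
Function('B')(v) = Mul(2, v, Pow(Add(-6, v), -1)) (Function('B')(v) = Mul(Mul(2, v), Pow(Add(-6, v), -1)) = Mul(2, v, Pow(Add(-6, v), -1)))
Function('w')(x, n) = Add(4, Mul(Rational(-2, 3), n)) (Function('w')(x, n) = Add(4, Mul(Rational(-1, 3), Mul(2, n))) = Add(4, Mul(Rational(-2, 3), n)))
Function('U')(S) = -20 (Function('U')(S) = Mul(-6, Add(4, Mul(Rational(-2, 3), 1))) = Mul(-6, Add(4, Rational(-2, 3))) = Mul(-6, Rational(10, 3)) = -20)
Mul(-120, Add(Function('B')(2), Mul(-1, Function('U')(5)))) = Mul(-120, Add(Mul(2, 2, Pow(Add(-6, 2), -1)), Mul(-1, -20))) = Mul(-120, Add(Mul(2, 2, Pow(-4, -1)), 20)) = Mul(-120, Add(Mul(2, 2, Rational(-1, 4)), 20)) = Mul(-120, Add(-1, 20)) = Mul(-120, 19) = -2280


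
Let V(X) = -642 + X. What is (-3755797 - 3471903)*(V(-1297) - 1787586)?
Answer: 12934149842500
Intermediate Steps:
(-3755797 - 3471903)*(V(-1297) - 1787586) = (-3755797 - 3471903)*((-642 - 1297) - 1787586) = -7227700*(-1939 - 1787586) = -7227700*(-1789525) = 12934149842500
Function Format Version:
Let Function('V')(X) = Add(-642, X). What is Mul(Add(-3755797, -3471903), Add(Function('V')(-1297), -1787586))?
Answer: 12934149842500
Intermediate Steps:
Mul(Add(-3755797, -3471903), Add(Function('V')(-1297), -1787586)) = Mul(Add(-3755797, -3471903), Add(Add(-642, -1297), -1787586)) = Mul(-7227700, Add(-1939, -1787586)) = Mul(-7227700, -1789525) = 12934149842500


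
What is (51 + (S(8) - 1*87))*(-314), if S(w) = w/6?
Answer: 32656/3 ≈ 10885.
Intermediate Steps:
S(w) = w/6 (S(w) = w*(⅙) = w/6)
(51 + (S(8) - 1*87))*(-314) = (51 + ((⅙)*8 - 1*87))*(-314) = (51 + (4/3 - 87))*(-314) = (51 - 257/3)*(-314) = -104/3*(-314) = 32656/3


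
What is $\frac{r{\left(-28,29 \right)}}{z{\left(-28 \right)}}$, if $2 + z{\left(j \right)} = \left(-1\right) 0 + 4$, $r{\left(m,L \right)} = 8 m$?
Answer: $-112$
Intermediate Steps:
$z{\left(j \right)} = 2$ ($z{\left(j \right)} = -2 + \left(\left(-1\right) 0 + 4\right) = -2 + \left(0 + 4\right) = -2 + 4 = 2$)
$\frac{r{\left(-28,29 \right)}}{z{\left(-28 \right)}} = \frac{8 \left(-28\right)}{2} = \left(-224\right) \frac{1}{2} = -112$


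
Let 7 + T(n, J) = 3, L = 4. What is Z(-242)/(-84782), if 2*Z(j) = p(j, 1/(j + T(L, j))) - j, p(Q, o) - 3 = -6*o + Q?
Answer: -31/1738031 ≈ -1.7836e-5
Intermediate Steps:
T(n, J) = -4 (T(n, J) = -7 + 3 = -4)
p(Q, o) = 3 + Q - 6*o (p(Q, o) = 3 + (-6*o + Q) = 3 + (Q - 6*o) = 3 + Q - 6*o)
Z(j) = 3/2 - 3/(-4 + j) (Z(j) = ((3 + j - 6/(j - 4)) - j)/2 = ((3 + j - 6/(-4 + j)) - j)/2 = (3 - 6/(-4 + j))/2 = 3/2 - 3/(-4 + j))
Z(-242)/(-84782) = (3*(-6 - 242)/(2*(-4 - 242)))/(-84782) = ((3/2)*(-248)/(-246))*(-1/84782) = ((3/2)*(-1/246)*(-248))*(-1/84782) = (62/41)*(-1/84782) = -31/1738031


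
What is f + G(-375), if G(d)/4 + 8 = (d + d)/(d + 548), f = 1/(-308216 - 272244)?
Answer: -4954806733/100419580 ≈ -49.341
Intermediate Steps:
f = -1/580460 (f = 1/(-580460) = -1/580460 ≈ -1.7228e-6)
G(d) = -32 + 8*d/(548 + d) (G(d) = -32 + 4*((d + d)/(d + 548)) = -32 + 4*((2*d)/(548 + d)) = -32 + 4*(2*d/(548 + d)) = -32 + 8*d/(548 + d))
f + G(-375) = -1/580460 + 8*(-2192 - 3*(-375))/(548 - 375) = -1/580460 + 8*(-2192 + 1125)/173 = -1/580460 + 8*(1/173)*(-1067) = -1/580460 - 8536/173 = -4954806733/100419580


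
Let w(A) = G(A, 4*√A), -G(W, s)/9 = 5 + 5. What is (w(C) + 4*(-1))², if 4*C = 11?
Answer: 8836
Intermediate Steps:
C = 11/4 (C = (¼)*11 = 11/4 ≈ 2.7500)
G(W, s) = -90 (G(W, s) = -9*(5 + 5) = -9*10 = -90)
w(A) = -90
(w(C) + 4*(-1))² = (-90 + 4*(-1))² = (-90 - 4)² = (-94)² = 8836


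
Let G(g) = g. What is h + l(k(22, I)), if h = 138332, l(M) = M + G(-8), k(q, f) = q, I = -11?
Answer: 138346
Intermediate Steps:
l(M) = -8 + M (l(M) = M - 8 = -8 + M)
h + l(k(22, I)) = 138332 + (-8 + 22) = 138332 + 14 = 138346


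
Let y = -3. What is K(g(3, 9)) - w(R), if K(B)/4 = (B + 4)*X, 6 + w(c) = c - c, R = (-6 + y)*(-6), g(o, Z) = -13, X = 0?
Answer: 6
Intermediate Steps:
R = 54 (R = (-6 - 3)*(-6) = -9*(-6) = 54)
w(c) = -6 (w(c) = -6 + (c - c) = -6 + 0 = -6)
K(B) = 0 (K(B) = 4*((B + 4)*0) = 4*((4 + B)*0) = 4*0 = 0)
K(g(3, 9)) - w(R) = 0 - 1*(-6) = 0 + 6 = 6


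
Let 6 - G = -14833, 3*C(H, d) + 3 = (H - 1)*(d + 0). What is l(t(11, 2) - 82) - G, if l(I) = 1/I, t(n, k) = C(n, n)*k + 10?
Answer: -29681/2 ≈ -14841.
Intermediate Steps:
C(H, d) = -1 + d*(-1 + H)/3 (C(H, d) = -1 + ((H - 1)*(d + 0))/3 = -1 + ((-1 + H)*d)/3 = -1 + (d*(-1 + H))/3 = -1 + d*(-1 + H)/3)
t(n, k) = 10 + k*(-1 - n/3 + n²/3) (t(n, k) = (-1 - n/3 + n*n/3)*k + 10 = (-1 - n/3 + n²/3)*k + 10 = k*(-1 - n/3 + n²/3) + 10 = 10 + k*(-1 - n/3 + n²/3))
G = 14839 (G = 6 - 1*(-14833) = 6 + 14833 = 14839)
l(t(11, 2) - 82) - G = 1/((10 - ⅓*2*(3 + 11 - 1*11²)) - 82) - 1*14839 = 1/((10 - ⅓*2*(3 + 11 - 1*121)) - 82) - 14839 = 1/((10 - ⅓*2*(3 + 11 - 121)) - 82) - 14839 = 1/((10 - ⅓*2*(-107)) - 82) - 14839 = 1/((10 + 214/3) - 82) - 14839 = 1/(244/3 - 82) - 14839 = 1/(-⅔) - 14839 = -3/2 - 14839 = -29681/2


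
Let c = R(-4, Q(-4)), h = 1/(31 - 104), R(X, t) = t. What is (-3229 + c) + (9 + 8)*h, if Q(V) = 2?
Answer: -235588/73 ≈ -3227.2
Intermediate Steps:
h = -1/73 (h = 1/(-73) = -1/73 ≈ -0.013699)
c = 2
(-3229 + c) + (9 + 8)*h = (-3229 + 2) + (9 + 8)*(-1/73) = -3227 + 17*(-1/73) = -3227 - 17/73 = -235588/73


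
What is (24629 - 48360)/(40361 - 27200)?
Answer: -23731/13161 ≈ -1.8031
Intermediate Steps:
(24629 - 48360)/(40361 - 27200) = -23731/13161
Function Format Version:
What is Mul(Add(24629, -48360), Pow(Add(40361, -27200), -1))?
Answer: Rational(-23731, 13161) ≈ -1.8031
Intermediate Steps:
Mul(Add(24629, -48360), Pow(Add(40361, -27200), -1)) = Mul(-23731, Pow(13161, -1)) = Mul(-23731, Rational(1, 13161)) = Rational(-23731, 13161)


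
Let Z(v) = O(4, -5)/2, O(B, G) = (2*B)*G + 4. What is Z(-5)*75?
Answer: -1350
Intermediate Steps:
O(B, G) = 4 + 2*B*G (O(B, G) = 2*B*G + 4 = 4 + 2*B*G)
Z(v) = -18 (Z(v) = (4 + 2*4*(-5))/2 = (4 - 40)*(1/2) = -36*1/2 = -18)
Z(-5)*75 = -18*75 = -1350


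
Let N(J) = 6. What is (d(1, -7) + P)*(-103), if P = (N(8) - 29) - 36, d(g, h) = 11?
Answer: 4944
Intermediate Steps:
P = -59 (P = (6 - 29) - 36 = -23 - 36 = -59)
(d(1, -7) + P)*(-103) = (11 - 59)*(-103) = -48*(-103) = 4944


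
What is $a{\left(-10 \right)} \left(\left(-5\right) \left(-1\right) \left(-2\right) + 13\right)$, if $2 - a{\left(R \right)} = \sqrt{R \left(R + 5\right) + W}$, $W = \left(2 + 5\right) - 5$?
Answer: $6 - 6 \sqrt{13} \approx -15.633$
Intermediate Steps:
$W = 2$ ($W = 7 - 5 = 2$)
$a{\left(R \right)} = 2 - \sqrt{2 + R \left(5 + R\right)}$ ($a{\left(R \right)} = 2 - \sqrt{R \left(R + 5\right) + 2} = 2 - \sqrt{R \left(5 + R\right) + 2} = 2 - \sqrt{2 + R \left(5 + R\right)}$)
$a{\left(-10 \right)} \left(\left(-5\right) \left(-1\right) \left(-2\right) + 13\right) = \left(2 - \sqrt{2 + \left(-10\right)^{2} + 5 \left(-10\right)}\right) \left(\left(-5\right) \left(-1\right) \left(-2\right) + 13\right) = \left(2 - \sqrt{2 + 100 - 50}\right) \left(5 \left(-2\right) + 13\right) = \left(2 - \sqrt{52}\right) \left(-10 + 13\right) = \left(2 - 2 \sqrt{13}\right) 3 = 6 - 6 \sqrt{13}$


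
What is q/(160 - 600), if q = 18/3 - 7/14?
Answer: -1/80 ≈ -0.012500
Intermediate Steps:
q = 11/2 (q = 18*(⅓) - 7*1/14 = 6 - ½ = 11/2 ≈ 5.5000)
q/(160 - 600) = 11/(2*(160 - 600)) = (11/2)/(-440) = (11/2)*(-1/440) = -1/80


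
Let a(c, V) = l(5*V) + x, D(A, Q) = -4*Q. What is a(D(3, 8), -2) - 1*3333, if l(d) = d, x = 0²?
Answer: -3343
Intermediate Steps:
x = 0
a(c, V) = 5*V (a(c, V) = 5*V + 0 = 5*V)
a(D(3, 8), -2) - 1*3333 = 5*(-2) - 1*3333 = -10 - 3333 = -3343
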